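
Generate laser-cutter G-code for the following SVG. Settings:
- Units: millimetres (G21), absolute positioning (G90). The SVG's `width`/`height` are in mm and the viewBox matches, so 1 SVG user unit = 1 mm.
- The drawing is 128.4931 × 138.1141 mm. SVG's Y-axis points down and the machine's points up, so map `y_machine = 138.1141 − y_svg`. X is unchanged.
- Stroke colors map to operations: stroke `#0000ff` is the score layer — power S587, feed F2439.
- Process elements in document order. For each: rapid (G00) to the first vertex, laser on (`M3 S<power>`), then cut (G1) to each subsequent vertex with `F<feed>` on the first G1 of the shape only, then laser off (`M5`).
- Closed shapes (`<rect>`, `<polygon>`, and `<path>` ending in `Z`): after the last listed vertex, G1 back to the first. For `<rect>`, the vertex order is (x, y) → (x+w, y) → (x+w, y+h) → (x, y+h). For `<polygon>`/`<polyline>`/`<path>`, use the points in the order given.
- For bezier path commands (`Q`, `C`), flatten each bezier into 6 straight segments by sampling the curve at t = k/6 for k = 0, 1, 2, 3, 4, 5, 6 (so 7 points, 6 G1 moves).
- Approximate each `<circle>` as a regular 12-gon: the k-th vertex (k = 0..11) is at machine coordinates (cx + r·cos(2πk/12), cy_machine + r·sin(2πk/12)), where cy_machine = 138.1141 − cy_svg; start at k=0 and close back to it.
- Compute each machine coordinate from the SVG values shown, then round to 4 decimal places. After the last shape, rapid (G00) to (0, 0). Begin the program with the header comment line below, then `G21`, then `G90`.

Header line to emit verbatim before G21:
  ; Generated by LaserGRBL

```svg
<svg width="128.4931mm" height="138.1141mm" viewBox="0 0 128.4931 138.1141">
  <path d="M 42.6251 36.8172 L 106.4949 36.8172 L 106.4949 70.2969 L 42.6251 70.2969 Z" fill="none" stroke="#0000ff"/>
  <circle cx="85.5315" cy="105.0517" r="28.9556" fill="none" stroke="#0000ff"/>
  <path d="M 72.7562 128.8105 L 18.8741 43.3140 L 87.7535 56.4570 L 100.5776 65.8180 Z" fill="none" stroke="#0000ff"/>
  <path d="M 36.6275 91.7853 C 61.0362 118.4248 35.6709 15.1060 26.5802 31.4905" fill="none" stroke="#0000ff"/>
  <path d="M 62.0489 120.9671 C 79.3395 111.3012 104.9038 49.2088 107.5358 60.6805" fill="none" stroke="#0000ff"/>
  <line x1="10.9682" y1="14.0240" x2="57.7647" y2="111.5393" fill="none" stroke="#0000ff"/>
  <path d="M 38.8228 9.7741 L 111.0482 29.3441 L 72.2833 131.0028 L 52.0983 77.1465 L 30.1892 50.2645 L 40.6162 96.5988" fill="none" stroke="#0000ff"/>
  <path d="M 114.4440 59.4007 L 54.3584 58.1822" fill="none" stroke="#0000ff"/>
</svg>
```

viewBox `0 0 128.4931 138.1141` with mm width/height → 1 unit = 1 mm. Flip: y_m = 138.1141 − y_svg.

**Shape 1** — `<path>` rectangle, stroke `#0000ff` → score (S587, F2439). Machine vertices: (42.6251,101.2969) → (106.4949,101.2969) → (106.4949,67.8172) → (42.6251,67.8172) → (42.6251,101.2969). Closed: final G1 returns to the first vertex.

**Shape 2** — `<circle>` circle, stroke `#0000ff` → score (S587, F2439). Machine vertices: (114.4871,33.0624) → (110.6078,47.5402) → (100.0093,58.1387) → (85.5315,62.0180) → (71.0537,58.1387) → (60.4552,47.5402) → (56.5759,33.0624) → (60.4552,18.5846) → (71.0537,7.9861) → (85.5315,4.1068) → (100.0093,7.9861) → (110.6078,18.5846) → (114.4871,33.0624). Closed: final G1 returns to the first vertex.

**Shape 3** — `<path>` closed polygon, stroke `#0000ff` → score (S587, F2439). Machine vertices: (72.7562,9.3036) → (18.8741,94.8001) → (87.7535,81.6571) → (100.5776,72.2961) → (72.7562,9.3036). Closed: final G1 returns to the first vertex.

**Shape 4** — `<path>` cubic bezier, stroke `#0000ff` → score (S587, F2439). Control points (SVG): P0=(36.6275,91.7853), P1=(61.0362,118.4248), P2=(35.6709,15.1060), P3=(26.5802,31.4905); sampled at t=k/6. Machine vertices: (36.6275,46.3288) → (44.9898,42.6831) → (46.8911,53.7620) → (44.1661,72.6306) → (38.6495,92.3537) → (32.1760,105.9964) → (26.5802,106.6236). Open path.

**Shape 5** — `<path>` cubic bezier, stroke `#0000ff` → score (S587, F2439). Control points (SVG): P0=(62.0489,120.9671), P1=(79.3395,111.3012), P2=(104.9038,49.2088), P3=(107.5358,60.6805); sampled at t=k/6. Machine vertices: (62.0489,17.1470) → (71.2392,25.7655) → (80.9416,39.6221) → (90.2893,55.2169) → (98.4155,69.0503) → (104.4532,77.6224) → (107.5358,77.4336). Open path.

**Shape 6** — `<line>` line segment, stroke `#0000ff` → score (S587, F2439). Machine vertices: (10.9682,124.0901) → (57.7647,26.5748). Open path.

**Shape 7** — `<path>` open polyline, stroke `#0000ff` → score (S587, F2439). Machine vertices: (38.8228,128.3400) → (111.0482,108.7700) → (72.2833,7.1113) → (52.0983,60.9676) → (30.1892,87.8496) → (40.6162,41.5153). Open path.

**Shape 8** — `<path>` line segment, stroke `#0000ff` → score (S587, F2439). Machine vertices: (114.4440,78.7134) → (54.3584,79.9319). Open path.

; Generated by LaserGRBL
G21
G90
G00 X42.6251 Y101.2969
M3 S587
G1 X106.4949 Y101.2969 F2439
G1 X106.4949 Y67.8172
G1 X42.6251 Y67.8172
G1 X42.6251 Y101.2969
M5
G00 X114.4871 Y33.0624
M3 S587
G1 X110.6078 Y47.5402 F2439
G1 X100.0093 Y58.1387
G1 X85.5315 Y62.0180
G1 X71.0537 Y58.1387
G1 X60.4552 Y47.5402
G1 X56.5759 Y33.0624
G1 X60.4552 Y18.5846
G1 X71.0537 Y7.9861
G1 X85.5315 Y4.1068
G1 X100.0093 Y7.9861
G1 X110.6078 Y18.5846
G1 X114.4871 Y33.0624
M5
G00 X72.7562 Y9.3036
M3 S587
G1 X18.8741 Y94.8001 F2439
G1 X87.7535 Y81.6571
G1 X100.5776 Y72.2961
G1 X72.7562 Y9.3036
M5
G00 X36.6275 Y46.3288
M3 S587
G1 X44.9898 Y42.6831 F2439
G1 X46.8911 Y53.7620
G1 X44.1661 Y72.6306
G1 X38.6495 Y92.3537
G1 X32.1760 Y105.9964
G1 X26.5802 Y106.6236
M5
G00 X62.0489 Y17.1470
M3 S587
G1 X71.2392 Y25.7655 F2439
G1 X80.9416 Y39.6221
G1 X90.2893 Y55.2169
G1 X98.4155 Y69.0503
G1 X104.4532 Y77.6224
G1 X107.5358 Y77.4336
M5
G00 X10.9682 Y124.0901
M3 S587
G1 X57.7647 Y26.5748 F2439
M5
G00 X38.8228 Y128.3400
M3 S587
G1 X111.0482 Y108.7700 F2439
G1 X72.2833 Y7.1113
G1 X52.0983 Y60.9676
G1 X30.1892 Y87.8496
G1 X40.6162 Y41.5153
M5
G00 X114.4440 Y78.7134
M3 S587
G1 X54.3584 Y79.9319 F2439
M5
G00 X0.0000 Y0.0000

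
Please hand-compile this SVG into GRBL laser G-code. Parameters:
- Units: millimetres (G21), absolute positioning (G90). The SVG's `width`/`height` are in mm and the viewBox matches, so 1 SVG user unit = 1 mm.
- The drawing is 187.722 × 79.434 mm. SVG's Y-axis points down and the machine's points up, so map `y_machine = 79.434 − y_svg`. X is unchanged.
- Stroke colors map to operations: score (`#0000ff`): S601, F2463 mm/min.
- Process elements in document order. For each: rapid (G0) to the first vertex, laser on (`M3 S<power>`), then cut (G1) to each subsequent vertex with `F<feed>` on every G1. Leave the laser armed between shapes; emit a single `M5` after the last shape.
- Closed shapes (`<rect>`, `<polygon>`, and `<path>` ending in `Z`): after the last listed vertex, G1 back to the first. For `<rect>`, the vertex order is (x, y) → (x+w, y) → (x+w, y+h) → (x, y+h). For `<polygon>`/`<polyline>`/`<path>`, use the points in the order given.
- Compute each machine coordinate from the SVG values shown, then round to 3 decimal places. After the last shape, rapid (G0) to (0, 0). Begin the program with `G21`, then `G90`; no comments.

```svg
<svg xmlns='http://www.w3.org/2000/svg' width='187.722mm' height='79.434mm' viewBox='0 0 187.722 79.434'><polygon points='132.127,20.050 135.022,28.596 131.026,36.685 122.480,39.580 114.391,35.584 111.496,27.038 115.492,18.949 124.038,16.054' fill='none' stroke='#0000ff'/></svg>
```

Since the viewBox matches the mm dimensions, user units are millimetres directly. The only transform is the Y-flip y_m = 79.434 − y_svg.

Shape 1 is a regular polygon drawn with `<polygon>`. Its stroke #0000ff means score at S601, F2463. After flipping Y the toolpath is (132.127,59.384) → (135.022,50.838) → (131.026,42.749) → (122.480,39.854) → (114.391,43.850) → (111.496,52.396) → (115.492,60.485) → (124.038,63.380) → (132.127,59.384), returning to the start.

G21
G90
G0 X132.127 Y59.384
M3 S601
G1 X135.022 Y50.838 F2463
G1 X131.026 Y42.749 F2463
G1 X122.480 Y39.854 F2463
G1 X114.391 Y43.850 F2463
G1 X111.496 Y52.396 F2463
G1 X115.492 Y60.485 F2463
G1 X124.038 Y63.380 F2463
G1 X132.127 Y59.384 F2463
M5
G0 X0.000 Y0.000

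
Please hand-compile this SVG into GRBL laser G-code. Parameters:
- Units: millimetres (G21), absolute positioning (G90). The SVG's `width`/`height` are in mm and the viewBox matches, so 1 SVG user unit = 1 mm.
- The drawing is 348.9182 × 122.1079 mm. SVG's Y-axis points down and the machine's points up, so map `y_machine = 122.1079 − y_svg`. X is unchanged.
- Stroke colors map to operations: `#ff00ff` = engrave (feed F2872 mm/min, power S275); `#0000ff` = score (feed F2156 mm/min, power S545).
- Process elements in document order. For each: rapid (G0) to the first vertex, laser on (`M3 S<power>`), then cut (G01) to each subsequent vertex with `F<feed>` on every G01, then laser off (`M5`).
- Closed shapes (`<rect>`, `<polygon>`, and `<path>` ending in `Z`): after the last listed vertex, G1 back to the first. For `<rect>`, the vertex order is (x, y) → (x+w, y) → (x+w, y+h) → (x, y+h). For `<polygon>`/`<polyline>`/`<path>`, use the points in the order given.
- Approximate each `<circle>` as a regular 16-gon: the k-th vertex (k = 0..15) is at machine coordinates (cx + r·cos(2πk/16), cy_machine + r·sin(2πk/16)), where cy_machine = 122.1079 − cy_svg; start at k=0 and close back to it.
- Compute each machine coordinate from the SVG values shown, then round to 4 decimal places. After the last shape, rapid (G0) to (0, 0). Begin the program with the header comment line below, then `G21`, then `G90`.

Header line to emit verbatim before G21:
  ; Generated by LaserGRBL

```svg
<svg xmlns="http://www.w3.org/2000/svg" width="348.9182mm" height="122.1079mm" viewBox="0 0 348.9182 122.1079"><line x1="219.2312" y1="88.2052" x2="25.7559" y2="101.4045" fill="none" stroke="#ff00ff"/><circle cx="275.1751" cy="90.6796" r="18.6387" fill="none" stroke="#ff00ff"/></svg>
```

; Generated by LaserGRBL
G21
G90
G0 X219.2312 Y33.9027
M3 S275
G01 X25.7559 Y20.7034 F2872
M5
G0 X293.8138 Y31.4283
M3 S275
G01 X292.3950 Y38.5610 F2872
G01 X288.3547 Y44.6079 F2872
G01 X282.3078 Y48.6482 F2872
G01 X275.1751 Y50.0670 F2872
G01 X268.0424 Y48.6482 F2872
G01 X261.9955 Y44.6079 F2872
G01 X257.9552 Y38.5610 F2872
G01 X256.5364 Y31.4283 F2872
G01 X257.9552 Y24.2956 F2872
G01 X261.9955 Y18.2487 F2872
G01 X268.0424 Y14.2084 F2872
G01 X275.1751 Y12.7896 F2872
G01 X282.3078 Y14.2084 F2872
G01 X288.3547 Y18.2487 F2872
G01 X292.3950 Y24.2956 F2872
G01 X293.8138 Y31.4283 F2872
M5
G0 X0.0000 Y0.0000

1 u = 1 mm; y_m = 122.1079 − y.

[1] `<line>` line segment, #ff00ff→engrave S275 F2872: (219.2312,33.9027) → (25.7559,20.7034)

[2] `<circle>` circle, #ff00ff→engrave S275 F2872: (293.8138,31.4283) → (292.3950,38.5610) → (288.3547,44.6079) → (282.3078,48.6482) → (275.1751,50.0670) → (268.0424,48.6482) → (261.9955,44.6079) → (257.9552,38.5610) → (256.5364,31.4283) → (257.9552,24.2956) → (261.9955,18.2487) → (268.0424,14.2084) → (275.1751,12.7896) → (282.3078,14.2084) → (288.3547,18.2487) → (292.3950,24.2956) → (293.8138,31.4283) (closed)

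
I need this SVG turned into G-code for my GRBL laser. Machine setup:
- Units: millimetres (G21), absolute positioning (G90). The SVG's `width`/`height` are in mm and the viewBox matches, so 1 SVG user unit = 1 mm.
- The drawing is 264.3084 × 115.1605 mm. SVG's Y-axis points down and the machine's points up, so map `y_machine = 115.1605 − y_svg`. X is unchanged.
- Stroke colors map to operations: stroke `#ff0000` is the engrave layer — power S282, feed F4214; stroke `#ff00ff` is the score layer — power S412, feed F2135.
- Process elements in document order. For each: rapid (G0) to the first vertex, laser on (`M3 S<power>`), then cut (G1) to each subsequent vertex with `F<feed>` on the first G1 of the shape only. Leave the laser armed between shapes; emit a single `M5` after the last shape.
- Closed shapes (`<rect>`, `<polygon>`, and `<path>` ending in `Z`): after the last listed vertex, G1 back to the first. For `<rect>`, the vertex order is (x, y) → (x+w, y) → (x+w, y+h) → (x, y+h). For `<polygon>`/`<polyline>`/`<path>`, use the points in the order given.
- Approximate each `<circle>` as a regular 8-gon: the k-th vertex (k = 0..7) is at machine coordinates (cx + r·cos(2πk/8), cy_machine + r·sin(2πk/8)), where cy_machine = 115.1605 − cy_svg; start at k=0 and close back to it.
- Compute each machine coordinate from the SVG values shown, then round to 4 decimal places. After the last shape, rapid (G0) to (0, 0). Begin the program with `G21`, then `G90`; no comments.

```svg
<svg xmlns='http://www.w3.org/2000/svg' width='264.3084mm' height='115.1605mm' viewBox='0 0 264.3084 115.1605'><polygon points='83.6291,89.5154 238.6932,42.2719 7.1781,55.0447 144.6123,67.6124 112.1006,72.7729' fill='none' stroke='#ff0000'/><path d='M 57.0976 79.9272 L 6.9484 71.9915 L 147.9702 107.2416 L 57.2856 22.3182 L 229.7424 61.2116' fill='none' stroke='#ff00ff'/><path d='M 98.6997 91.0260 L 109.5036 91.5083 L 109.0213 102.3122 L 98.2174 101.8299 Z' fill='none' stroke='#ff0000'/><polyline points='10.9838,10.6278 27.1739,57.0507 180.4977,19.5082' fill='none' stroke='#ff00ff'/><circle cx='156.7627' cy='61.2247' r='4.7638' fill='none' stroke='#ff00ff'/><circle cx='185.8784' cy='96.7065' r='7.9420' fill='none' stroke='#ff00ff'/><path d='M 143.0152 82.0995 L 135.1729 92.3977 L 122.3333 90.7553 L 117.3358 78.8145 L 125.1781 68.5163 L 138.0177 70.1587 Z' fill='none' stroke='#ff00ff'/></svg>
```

G21
G90
G0 X83.6291 Y25.6451
M3 S282
G1 X238.6932 Y72.8886 F4214
G1 X7.1781 Y60.1158
G1 X144.6123 Y47.5481
G1 X112.1006 Y42.3876
G1 X83.6291 Y25.6451
G0 X57.0976 Y35.2333
M3 S412
G1 X6.9484 Y43.1690 F2135
G1 X147.9702 Y7.9189
G1 X57.2856 Y92.8423
G1 X229.7424 Y53.9489
G0 X98.6997 Y24.1345
M3 S282
G1 X109.5036 Y23.6522 F4214
G1 X109.0213 Y12.8483
G1 X98.2174 Y13.3306
G1 X98.6997 Y24.1345
G0 X10.9838 Y104.5327
M3 S412
G1 X27.1739 Y58.1098 F2135
G1 X180.4977 Y95.6523
G0 X161.5265 Y53.9358
M3 S412
G1 X160.1312 Y57.3043 F2135
G1 X156.7627 Y58.6996
G1 X153.3942 Y57.3043
G1 X151.9989 Y53.9358
G1 X153.3942 Y50.5673
G1 X156.7627 Y49.1720
G1 X160.1312 Y50.5673
G1 X161.5265 Y53.9358
G0 X193.8204 Y18.4540
M3 S412
G1 X191.4942 Y24.0698 F2135
G1 X185.8784 Y26.3960
G1 X180.2626 Y24.0698
G1 X177.9364 Y18.4540
G1 X180.2626 Y12.8382
G1 X185.8784 Y10.5120
G1 X191.4942 Y12.8382
G1 X193.8204 Y18.4540
G0 X143.0152 Y33.0610
M3 S412
G1 X135.1729 Y22.7628 F2135
G1 X122.3333 Y24.4052
G1 X117.3358 Y36.3460
G1 X125.1781 Y46.6442
G1 X138.0177 Y45.0018
G1 X143.0152 Y33.0610
M5
G0 X0.0000 Y0.0000

viewBox `0 0 264.3084 115.1605` with mm width/height → 1 unit = 1 mm. Flip: y_m = 115.1605 − y_svg.

**Shape 1** — `<polygon>` closed polygon, stroke `#ff0000` → engrave (S282, F4214). Machine vertices: (83.6291,25.6451) → (238.6932,72.8886) → (7.1781,60.1158) → (144.6123,47.5481) → (112.1006,42.3876) → (83.6291,25.6451). Closed: final G1 returns to the first vertex.

**Shape 2** — `<path>` open polyline, stroke `#ff00ff` → score (S412, F2135). Machine vertices: (57.0976,35.2333) → (6.9484,43.1690) → (147.9702,7.9189) → (57.2856,92.8423) → (229.7424,53.9489). Open path.

**Shape 3** — `<path>` regular polygon, stroke `#ff0000` → engrave (S282, F4214). Machine vertices: (98.6997,24.1345) → (109.5036,23.6522) → (109.0213,12.8483) → (98.2174,13.3306) → (98.6997,24.1345). Closed: final G1 returns to the first vertex.

**Shape 4** — `<polyline>` open polyline, stroke `#ff00ff` → score (S412, F2135). Machine vertices: (10.9838,104.5327) → (27.1739,58.1098) → (180.4977,95.6523). Open path.

**Shape 5** — `<circle>` circle, stroke `#ff00ff` → score (S412, F2135). Machine vertices: (161.5265,53.9358) → (160.1312,57.3043) → (156.7627,58.6996) → (153.3942,57.3043) → (151.9989,53.9358) → (153.3942,50.5673) → (156.7627,49.1720) → (160.1312,50.5673) → (161.5265,53.9358). Closed: final G1 returns to the first vertex.

**Shape 6** — `<circle>` circle, stroke `#ff00ff` → score (S412, F2135). Machine vertices: (193.8204,18.4540) → (191.4942,24.0698) → (185.8784,26.3960) → (180.2626,24.0698) → (177.9364,18.4540) → (180.2626,12.8382) → (185.8784,10.5120) → (191.4942,12.8382) → (193.8204,18.4540). Closed: final G1 returns to the first vertex.

**Shape 7** — `<path>` regular polygon, stroke `#ff00ff` → score (S412, F2135). Machine vertices: (143.0152,33.0610) → (135.1729,22.7628) → (122.3333,24.4052) → (117.3358,36.3460) → (125.1781,46.6442) → (138.0177,45.0018) → (143.0152,33.0610). Closed: final G1 returns to the first vertex.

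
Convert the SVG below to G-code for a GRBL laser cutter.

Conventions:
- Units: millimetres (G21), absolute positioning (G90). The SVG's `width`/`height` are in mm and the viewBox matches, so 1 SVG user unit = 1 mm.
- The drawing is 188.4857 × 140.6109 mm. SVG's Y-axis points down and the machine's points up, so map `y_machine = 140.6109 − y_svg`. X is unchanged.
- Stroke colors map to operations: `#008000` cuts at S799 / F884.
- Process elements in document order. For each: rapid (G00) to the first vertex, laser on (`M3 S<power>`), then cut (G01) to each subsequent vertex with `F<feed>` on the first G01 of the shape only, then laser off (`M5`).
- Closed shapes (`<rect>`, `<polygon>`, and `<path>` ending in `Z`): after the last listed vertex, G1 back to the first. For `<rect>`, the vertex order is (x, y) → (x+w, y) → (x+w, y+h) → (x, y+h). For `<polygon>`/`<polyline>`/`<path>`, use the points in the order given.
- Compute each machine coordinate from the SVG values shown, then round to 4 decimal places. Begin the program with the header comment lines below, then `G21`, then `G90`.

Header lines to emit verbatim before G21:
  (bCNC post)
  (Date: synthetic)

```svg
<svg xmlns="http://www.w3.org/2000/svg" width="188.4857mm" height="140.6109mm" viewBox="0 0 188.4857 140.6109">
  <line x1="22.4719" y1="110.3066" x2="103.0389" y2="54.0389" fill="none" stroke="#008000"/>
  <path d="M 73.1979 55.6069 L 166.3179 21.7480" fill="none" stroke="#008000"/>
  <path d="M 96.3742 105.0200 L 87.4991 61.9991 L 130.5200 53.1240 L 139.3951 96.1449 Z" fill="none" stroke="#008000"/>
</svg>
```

(bCNC post)
(Date: synthetic)
G21
G90
G00 X22.4719 Y30.3043
M3 S799
G01 X103.0389 Y86.5720 F884
M5
G00 X73.1979 Y85.0040
M3 S799
G01 X166.3179 Y118.8629 F884
M5
G00 X96.3742 Y35.5909
M3 S799
G01 X87.4991 Y78.6118 F884
G01 X130.5200 Y87.4869
G01 X139.3951 Y44.4660
G01 X96.3742 Y35.5909
M5

1 u = 1 mm; y_m = 140.6109 − y.

[1] `<line>` line segment, #008000→cut S799 F884: (22.4719,30.3043) → (103.0389,86.5720)

[2] `<path>` line segment, #008000→cut S799 F884: (73.1979,85.0040) → (166.3179,118.8629)

[3] `<path>` regular polygon, #008000→cut S799 F884: (96.3742,35.5909) → (87.4991,78.6118) → (130.5200,87.4869) → (139.3951,44.4660) → (96.3742,35.5909) (closed)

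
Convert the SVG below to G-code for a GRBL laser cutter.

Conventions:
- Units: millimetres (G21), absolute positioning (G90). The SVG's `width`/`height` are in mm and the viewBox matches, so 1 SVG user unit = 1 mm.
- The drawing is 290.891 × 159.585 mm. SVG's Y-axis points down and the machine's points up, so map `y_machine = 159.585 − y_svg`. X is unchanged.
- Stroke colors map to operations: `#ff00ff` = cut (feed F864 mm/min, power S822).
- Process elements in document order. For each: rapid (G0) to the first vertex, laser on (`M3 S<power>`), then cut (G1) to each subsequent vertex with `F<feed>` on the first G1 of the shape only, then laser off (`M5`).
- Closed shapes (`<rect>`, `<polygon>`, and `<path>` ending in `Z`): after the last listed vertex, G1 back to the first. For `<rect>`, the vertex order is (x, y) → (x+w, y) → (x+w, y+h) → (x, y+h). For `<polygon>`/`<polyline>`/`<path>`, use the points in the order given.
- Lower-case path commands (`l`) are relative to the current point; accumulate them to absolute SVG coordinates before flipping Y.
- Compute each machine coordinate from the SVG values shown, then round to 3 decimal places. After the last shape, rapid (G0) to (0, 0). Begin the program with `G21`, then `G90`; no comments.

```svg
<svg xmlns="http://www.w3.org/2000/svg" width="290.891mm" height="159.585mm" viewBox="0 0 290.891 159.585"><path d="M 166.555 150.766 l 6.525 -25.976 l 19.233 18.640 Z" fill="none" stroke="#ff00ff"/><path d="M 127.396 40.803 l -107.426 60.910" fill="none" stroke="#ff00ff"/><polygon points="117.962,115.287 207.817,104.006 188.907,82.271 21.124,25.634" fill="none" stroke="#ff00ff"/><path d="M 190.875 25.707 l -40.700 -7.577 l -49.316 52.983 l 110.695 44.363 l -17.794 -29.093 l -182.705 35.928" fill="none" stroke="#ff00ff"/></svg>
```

Since the viewBox matches the mm dimensions, user units are millimetres directly. The only transform is the Y-flip y_m = 159.585 − y_svg.

Shape 1 is a regular polygon drawn with `<path>`. Its stroke #ff00ff means cut at S822, F864. After flipping Y the toolpath is (166.555,8.819) → (173.080,34.795) → (192.313,16.155) → (166.555,8.819), returning to the start.

Shape 2 is a line segment drawn with `<path>`. Its stroke #ff00ff means cut at S822, F864. After flipping Y the toolpath is (127.396,118.782) → (19.970,57.872).

Shape 3 is a closed polygon drawn with `<polygon>`. Its stroke #ff00ff means cut at S822, F864. After flipping Y the toolpath is (117.962,44.298) → (207.817,55.579) → (188.907,77.314) → (21.124,133.951) → (117.962,44.298), returning to the start.

Shape 4 is a open polyline drawn with `<path>`. Its stroke #ff00ff means cut at S822, F864. After flipping Y the toolpath is (190.875,133.878) → (150.175,141.455) → (100.859,88.472) → (211.554,44.109) → (193.760,73.202) → (11.055,37.274).

G21
G90
G0 X166.555 Y8.819
M3 S822
G1 X173.080 Y34.795 F864
G1 X192.313 Y16.155
G1 X166.555 Y8.819
M5
G0 X127.396 Y118.782
M3 S822
G1 X19.970 Y57.872 F864
M5
G0 X117.962 Y44.298
M3 S822
G1 X207.817 Y55.579 F864
G1 X188.907 Y77.314
G1 X21.124 Y133.951
G1 X117.962 Y44.298
M5
G0 X190.875 Y133.878
M3 S822
G1 X150.175 Y141.455 F864
G1 X100.859 Y88.472
G1 X211.554 Y44.109
G1 X193.760 Y73.202
G1 X11.055 Y37.274
M5
G0 X0.000 Y0.000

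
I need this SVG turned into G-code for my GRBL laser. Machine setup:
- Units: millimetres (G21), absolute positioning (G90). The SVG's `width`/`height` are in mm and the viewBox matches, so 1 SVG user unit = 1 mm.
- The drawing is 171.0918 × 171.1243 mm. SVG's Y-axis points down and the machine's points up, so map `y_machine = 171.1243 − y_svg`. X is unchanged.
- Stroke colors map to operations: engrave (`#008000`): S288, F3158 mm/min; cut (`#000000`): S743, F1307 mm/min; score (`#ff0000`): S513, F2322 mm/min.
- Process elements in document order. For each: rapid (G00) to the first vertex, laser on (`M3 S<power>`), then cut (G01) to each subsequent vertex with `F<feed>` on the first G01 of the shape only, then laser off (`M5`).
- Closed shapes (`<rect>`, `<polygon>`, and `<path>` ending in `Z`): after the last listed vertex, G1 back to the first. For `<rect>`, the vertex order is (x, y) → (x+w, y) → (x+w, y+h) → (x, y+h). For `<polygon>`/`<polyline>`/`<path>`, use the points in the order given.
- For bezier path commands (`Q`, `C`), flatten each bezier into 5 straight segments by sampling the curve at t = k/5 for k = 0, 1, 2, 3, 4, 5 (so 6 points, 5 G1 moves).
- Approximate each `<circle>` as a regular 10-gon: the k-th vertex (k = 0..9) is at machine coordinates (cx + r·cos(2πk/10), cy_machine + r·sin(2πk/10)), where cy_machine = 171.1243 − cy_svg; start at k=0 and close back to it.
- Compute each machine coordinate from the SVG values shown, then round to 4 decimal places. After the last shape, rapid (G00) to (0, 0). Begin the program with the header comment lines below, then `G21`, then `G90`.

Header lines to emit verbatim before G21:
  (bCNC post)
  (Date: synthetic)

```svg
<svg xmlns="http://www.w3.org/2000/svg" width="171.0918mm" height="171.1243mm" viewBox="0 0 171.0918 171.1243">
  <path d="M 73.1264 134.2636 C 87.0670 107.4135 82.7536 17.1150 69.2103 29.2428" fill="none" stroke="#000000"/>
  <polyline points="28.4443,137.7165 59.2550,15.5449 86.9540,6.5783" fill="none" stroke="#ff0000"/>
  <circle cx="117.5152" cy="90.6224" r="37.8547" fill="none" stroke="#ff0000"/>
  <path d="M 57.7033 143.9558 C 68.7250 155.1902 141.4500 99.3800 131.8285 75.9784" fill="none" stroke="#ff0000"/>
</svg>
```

(bCNC post)
(Date: synthetic)
G21
G90
G00 X73.1264 Y36.8607
M3 S743
G01 X79.3725 Y59.2576 F1307
G01 X81.6707 Y88.9201
G01 X80.4544 Y117.8862
G01 X76.1565 Y138.1940
G01 X69.2103 Y141.8815
M5
G00 X28.4443 Y33.4078
M3 S513
G01 X59.2550 Y155.5794 F2322
G01 X86.9540 Y164.5460
M5
G00 X155.3699 Y80.5019
M3 S513
G01 X148.1403 Y102.7523 F2322
G01 X129.2129 Y116.5039
G01 X105.8175 Y116.5039
G01 X86.8901 Y102.7523
G01 X79.6605 Y80.5019
G01 X86.8901 Y58.2515
G01 X105.8175 Y44.4999
G01 X129.2129 Y44.4999
G01 X148.1403 Y58.2515
G01 X155.3699 Y80.5019
M5
G00 X57.7033 Y27.1685
M3 S513
G01 X70.5683 Y27.6776 F2322
G01 X91.3277 Y39.5036
G01 X113.0672 Y57.8729
G01 X128.8722 Y78.0115
G01 X131.8285 Y95.1459
M5
G00 X0.0000 Y0.0000

Since the viewBox matches the mm dimensions, user units are millimetres directly. The only transform is the Y-flip y_m = 171.1243 − y_svg.

Shape 1 is a cubic bezier drawn with `<path>`. Its stroke #000000 means cut at S743, F1307. After flipping Y the toolpath is (73.1264,36.8607) → (79.3725,59.2576) → (81.6707,88.9201) → (80.4544,117.8862) → (76.1565,138.1940) → (69.2103,141.8815).

Shape 2 is a open polyline drawn with `<polyline>`. Its stroke #ff0000 means score at S513, F2322. After flipping Y the toolpath is (28.4443,33.4078) → (59.2550,155.5794) → (86.9540,164.5460).

Shape 3 is a circle drawn with `<circle>`. Its stroke #ff0000 means score at S513, F2322. After flipping Y the toolpath is (155.3699,80.5019) → (148.1403,102.7523) → (129.2129,116.5039) → (105.8175,116.5039) → (86.8901,102.7523) → (79.6605,80.5019) → (86.8901,58.2515) → (105.8175,44.4999) → (129.2129,44.4999) → (148.1403,58.2515) → (155.3699,80.5019), returning to the start.

Shape 4 is a cubic bezier drawn with `<path>`. Its stroke #ff0000 means score at S513, F2322. After flipping Y the toolpath is (57.7033,27.1685) → (70.5683,27.6776) → (91.3277,39.5036) → (113.0672,57.8729) → (128.8722,78.0115) → (131.8285,95.1459).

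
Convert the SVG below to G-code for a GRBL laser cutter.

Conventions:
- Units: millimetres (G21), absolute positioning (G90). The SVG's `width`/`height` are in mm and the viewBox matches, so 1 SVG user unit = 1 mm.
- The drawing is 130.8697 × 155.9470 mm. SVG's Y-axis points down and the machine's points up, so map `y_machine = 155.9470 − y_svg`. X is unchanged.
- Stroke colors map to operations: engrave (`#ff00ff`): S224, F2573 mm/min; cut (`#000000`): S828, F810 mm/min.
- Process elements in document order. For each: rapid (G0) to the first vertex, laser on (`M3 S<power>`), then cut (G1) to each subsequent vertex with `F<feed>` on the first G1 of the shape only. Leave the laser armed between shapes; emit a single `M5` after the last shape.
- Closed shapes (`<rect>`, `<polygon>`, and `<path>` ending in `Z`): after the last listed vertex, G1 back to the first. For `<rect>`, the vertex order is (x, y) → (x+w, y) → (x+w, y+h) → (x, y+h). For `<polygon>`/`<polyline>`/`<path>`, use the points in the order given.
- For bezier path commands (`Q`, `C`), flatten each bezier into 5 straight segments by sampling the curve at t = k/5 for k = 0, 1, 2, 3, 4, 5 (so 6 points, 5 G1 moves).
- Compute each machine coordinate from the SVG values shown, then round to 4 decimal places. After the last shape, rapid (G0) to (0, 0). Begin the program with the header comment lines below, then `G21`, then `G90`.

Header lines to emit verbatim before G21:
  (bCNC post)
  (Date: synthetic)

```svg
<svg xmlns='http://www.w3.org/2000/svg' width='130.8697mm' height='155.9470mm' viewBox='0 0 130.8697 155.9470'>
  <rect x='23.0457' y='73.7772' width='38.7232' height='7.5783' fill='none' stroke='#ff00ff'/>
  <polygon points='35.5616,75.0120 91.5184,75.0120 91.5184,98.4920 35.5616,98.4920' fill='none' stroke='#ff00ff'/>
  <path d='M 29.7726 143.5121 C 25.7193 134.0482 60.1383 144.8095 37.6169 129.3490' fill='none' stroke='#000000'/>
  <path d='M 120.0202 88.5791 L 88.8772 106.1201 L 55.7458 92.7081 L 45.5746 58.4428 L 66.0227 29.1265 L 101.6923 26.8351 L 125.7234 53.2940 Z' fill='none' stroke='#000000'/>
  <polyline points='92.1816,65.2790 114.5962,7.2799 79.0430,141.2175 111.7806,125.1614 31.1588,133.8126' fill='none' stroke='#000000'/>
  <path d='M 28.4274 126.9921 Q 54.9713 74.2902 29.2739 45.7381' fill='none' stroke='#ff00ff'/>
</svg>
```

1 u = 1 mm; y_m = 155.9470 − y.

[1] `<rect>` rectangle, #ff00ff→engrave S224 F2573: (23.0457,82.1698) → (61.7689,82.1698) → (61.7689,74.5915) → (23.0457,74.5915) → (23.0457,82.1698) (closed)

[2] `<polygon>` rectangle, #ff00ff→engrave S224 F2573: (35.5616,80.9350) → (91.5184,80.9350) → (91.5184,57.4550) → (35.5616,57.4550) → (35.5616,80.9350) (closed)

[3] `<path>` cubic bezier, #000000→cut S828 F810: (29.7726,12.4349) → (31.1940,16.0578) → (37.2689,17.0561) → (43.4176,17.6593) → (45.0602,20.0967) → (37.6169,26.5980)

[4] `<path>` regular polygon, #000000→cut S828 F810: (120.0202,67.3679) → (88.8772,49.8269) → (55.7458,63.2389) → (45.5746,97.5042) → (66.0227,126.8205) → (101.6923,129.1119) → (125.7234,102.6530) → (120.0202,67.3679) (closed)

[5] `<polyline>` open polyline, #000000→cut S828 F810: (92.1816,90.6680) → (114.5962,148.6671) → (79.0430,14.7295) → (111.7806,30.7856) → (31.1588,22.1344)

[6] `<path>` quadratic bezier, #ff00ff→engrave S224 F2573: (28.4274,28.9549) → (36.9553,49.0697) → (41.3039,67.2525) → (41.4732,83.5033) → (37.4632,97.8221) → (29.2739,110.2089)

(bCNC post)
(Date: synthetic)
G21
G90
G0 X23.0457 Y82.1698
M3 S224
G1 X61.7689 Y82.1698 F2573
G1 X61.7689 Y74.5915
G1 X23.0457 Y74.5915
G1 X23.0457 Y82.1698
G0 X35.5616 Y80.9350
M3 S224
G1 X91.5184 Y80.9350 F2573
G1 X91.5184 Y57.4550
G1 X35.5616 Y57.4550
G1 X35.5616 Y80.9350
G0 X29.7726 Y12.4349
M3 S828
G1 X31.1940 Y16.0578 F810
G1 X37.2689 Y17.0561
G1 X43.4176 Y17.6593
G1 X45.0602 Y20.0967
G1 X37.6169 Y26.5980
G0 X120.0202 Y67.3679
M3 S828
G1 X88.8772 Y49.8269 F810
G1 X55.7458 Y63.2389
G1 X45.5746 Y97.5042
G1 X66.0227 Y126.8205
G1 X101.6923 Y129.1119
G1 X125.7234 Y102.6530
G1 X120.0202 Y67.3679
G0 X92.1816 Y90.6680
M3 S828
G1 X114.5962 Y148.6671 F810
G1 X79.0430 Y14.7295
G1 X111.7806 Y30.7856
G1 X31.1588 Y22.1344
G0 X28.4274 Y28.9549
M3 S224
G1 X36.9553 Y49.0697 F2573
G1 X41.3039 Y67.2525
G1 X41.4732 Y83.5033
G1 X37.4632 Y97.8221
G1 X29.2739 Y110.2089
M5
G0 X0.0000 Y0.0000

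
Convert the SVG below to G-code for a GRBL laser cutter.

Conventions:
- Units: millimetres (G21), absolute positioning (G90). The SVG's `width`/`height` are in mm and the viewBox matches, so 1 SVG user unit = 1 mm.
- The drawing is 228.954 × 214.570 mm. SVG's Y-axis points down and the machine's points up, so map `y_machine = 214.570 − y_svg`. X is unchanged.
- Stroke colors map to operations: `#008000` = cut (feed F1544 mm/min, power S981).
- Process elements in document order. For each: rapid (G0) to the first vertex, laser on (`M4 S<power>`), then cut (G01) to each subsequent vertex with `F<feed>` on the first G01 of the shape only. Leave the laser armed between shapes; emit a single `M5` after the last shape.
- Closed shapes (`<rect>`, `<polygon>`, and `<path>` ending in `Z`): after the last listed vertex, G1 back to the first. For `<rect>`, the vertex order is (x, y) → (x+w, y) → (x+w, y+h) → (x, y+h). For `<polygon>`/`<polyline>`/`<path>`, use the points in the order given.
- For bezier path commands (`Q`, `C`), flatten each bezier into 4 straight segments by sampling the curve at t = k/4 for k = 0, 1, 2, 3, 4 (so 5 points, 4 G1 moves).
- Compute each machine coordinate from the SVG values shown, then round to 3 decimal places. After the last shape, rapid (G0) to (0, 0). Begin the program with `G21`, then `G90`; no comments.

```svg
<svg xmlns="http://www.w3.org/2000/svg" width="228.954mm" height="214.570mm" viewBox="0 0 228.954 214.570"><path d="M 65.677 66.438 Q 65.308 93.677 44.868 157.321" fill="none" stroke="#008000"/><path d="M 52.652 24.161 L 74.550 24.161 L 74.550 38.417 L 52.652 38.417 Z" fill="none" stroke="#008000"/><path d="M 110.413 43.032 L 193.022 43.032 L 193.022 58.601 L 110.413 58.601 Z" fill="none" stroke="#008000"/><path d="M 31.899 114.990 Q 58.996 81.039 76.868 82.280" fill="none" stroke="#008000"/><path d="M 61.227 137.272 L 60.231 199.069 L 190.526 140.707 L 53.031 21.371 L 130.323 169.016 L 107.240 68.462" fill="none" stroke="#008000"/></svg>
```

G21
G90
G0 X65.677 Y148.132
M4 S981
G01 X64.238 Y132.237 F1544
G01 X60.290 Y111.792
G01 X53.834 Y86.796
G01 X44.868 Y57.249
G0 X52.652 Y190.409
M4 S981
G01 X74.550 Y190.409 F1544
G01 X74.550 Y176.153
G01 X52.652 Y176.153
G01 X52.652 Y190.409
G0 X110.413 Y171.538
M4 S981
G01 X193.022 Y171.538 F1544
G01 X193.022 Y155.969
G01 X110.413 Y155.969
G01 X110.413 Y171.538
G0 X31.899 Y99.580
M4 S981
G01 X44.871 Y114.356 F1544
G01 X56.690 Y124.733
G01 X67.355 Y130.711
G01 X76.868 Y132.290
G0 X61.227 Y77.298
M4 S981
G01 X60.231 Y15.501 F1544
G01 X190.526 Y73.863
G01 X53.031 Y193.199
G01 X130.323 Y45.554
G01 X107.240 Y146.108
M5
G0 X0.000 Y0.000

1 u = 1 mm; y_m = 214.570 − y.

[1] `<path>` quadratic bezier, #008000→cut S981 F1544: (65.677,148.132) → (64.238,132.237) → (60.290,111.792) → (53.834,86.796) → (44.868,57.249)

[2] `<path>` rectangle, #008000→cut S981 F1544: (52.652,190.409) → (74.550,190.409) → (74.550,176.153) → (52.652,176.153) → (52.652,190.409) (closed)

[3] `<path>` rectangle, #008000→cut S981 F1544: (110.413,171.538) → (193.022,171.538) → (193.022,155.969) → (110.413,155.969) → (110.413,171.538) (closed)

[4] `<path>` quadratic bezier, #008000→cut S981 F1544: (31.899,99.580) → (44.871,114.356) → (56.690,124.733) → (67.355,130.711) → (76.868,132.290)

[5] `<path>` open polyline, #008000→cut S981 F1544: (61.227,77.298) → (60.231,15.501) → (190.526,73.863) → (53.031,193.199) → (130.323,45.554) → (107.240,146.108)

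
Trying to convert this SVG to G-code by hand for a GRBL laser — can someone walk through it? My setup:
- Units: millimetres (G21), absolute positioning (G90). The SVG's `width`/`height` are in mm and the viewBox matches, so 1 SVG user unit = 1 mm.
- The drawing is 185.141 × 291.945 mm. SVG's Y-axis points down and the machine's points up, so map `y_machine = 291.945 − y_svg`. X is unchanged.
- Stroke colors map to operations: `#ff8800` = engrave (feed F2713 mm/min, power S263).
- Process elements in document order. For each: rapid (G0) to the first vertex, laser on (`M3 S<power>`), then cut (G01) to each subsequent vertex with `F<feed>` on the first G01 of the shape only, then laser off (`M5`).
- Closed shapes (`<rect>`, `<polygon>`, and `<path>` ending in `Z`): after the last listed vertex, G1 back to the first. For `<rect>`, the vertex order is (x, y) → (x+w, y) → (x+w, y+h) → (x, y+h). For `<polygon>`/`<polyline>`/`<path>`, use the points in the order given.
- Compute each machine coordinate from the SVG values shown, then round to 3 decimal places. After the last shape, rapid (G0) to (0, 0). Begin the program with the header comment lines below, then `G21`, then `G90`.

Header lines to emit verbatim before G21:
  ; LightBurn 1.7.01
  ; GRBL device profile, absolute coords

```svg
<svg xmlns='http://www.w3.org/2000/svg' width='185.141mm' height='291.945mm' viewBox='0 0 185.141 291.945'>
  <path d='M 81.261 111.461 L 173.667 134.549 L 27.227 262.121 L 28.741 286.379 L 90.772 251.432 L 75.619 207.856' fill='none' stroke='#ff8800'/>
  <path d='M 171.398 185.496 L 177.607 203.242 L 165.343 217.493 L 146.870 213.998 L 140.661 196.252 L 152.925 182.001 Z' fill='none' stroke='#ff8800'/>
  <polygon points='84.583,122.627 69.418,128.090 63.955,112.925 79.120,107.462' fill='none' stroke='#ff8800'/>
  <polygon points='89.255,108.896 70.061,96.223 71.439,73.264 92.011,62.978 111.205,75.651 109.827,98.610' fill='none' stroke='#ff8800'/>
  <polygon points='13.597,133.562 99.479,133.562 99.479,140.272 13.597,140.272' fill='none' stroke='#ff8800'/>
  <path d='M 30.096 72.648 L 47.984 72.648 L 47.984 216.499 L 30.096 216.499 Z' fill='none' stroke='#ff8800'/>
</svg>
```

1 u = 1 mm; y_m = 291.945 − y.

[1] `<path>` open polyline, #ff8800→engrave S263 F2713: (81.261,180.484) → (173.667,157.396) → (27.227,29.824) → (28.741,5.566) → (90.772,40.513) → (75.619,84.089)

[2] `<path>` regular polygon, #ff8800→engrave S263 F2713: (171.398,106.449) → (177.607,88.703) → (165.343,74.452) → (146.870,77.947) → (140.661,95.693) → (152.925,109.944) → (171.398,106.449) (closed)

[3] `<polygon>` regular polygon, #ff8800→engrave S263 F2713: (84.583,169.318) → (69.418,163.855) → (63.955,179.020) → (79.120,184.483) → (84.583,169.318) (closed)

[4] `<polygon>` regular polygon, #ff8800→engrave S263 F2713: (89.255,183.049) → (70.061,195.722) → (71.439,218.681) → (92.011,228.967) → (111.205,216.294) → (109.827,193.335) → (89.255,183.049) (closed)

[5] `<polygon>` rectangle, #ff8800→engrave S263 F2713: (13.597,158.383) → (99.479,158.383) → (99.479,151.673) → (13.597,151.673) → (13.597,158.383) (closed)

[6] `<path>` rectangle, #ff8800→engrave S263 F2713: (30.096,219.297) → (47.984,219.297) → (47.984,75.446) → (30.096,75.446) → (30.096,219.297) (closed)

; LightBurn 1.7.01
; GRBL device profile, absolute coords
G21
G90
G0 X81.261 Y180.484
M3 S263
G01 X173.667 Y157.396 F2713
G01 X27.227 Y29.824
G01 X28.741 Y5.566
G01 X90.772 Y40.513
G01 X75.619 Y84.089
M5
G0 X171.398 Y106.449
M3 S263
G01 X177.607 Y88.703 F2713
G01 X165.343 Y74.452
G01 X146.870 Y77.947
G01 X140.661 Y95.693
G01 X152.925 Y109.944
G01 X171.398 Y106.449
M5
G0 X84.583 Y169.318
M3 S263
G01 X69.418 Y163.855 F2713
G01 X63.955 Y179.020
G01 X79.120 Y184.483
G01 X84.583 Y169.318
M5
G0 X89.255 Y183.049
M3 S263
G01 X70.061 Y195.722 F2713
G01 X71.439 Y218.681
G01 X92.011 Y228.967
G01 X111.205 Y216.294
G01 X109.827 Y193.335
G01 X89.255 Y183.049
M5
G0 X13.597 Y158.383
M3 S263
G01 X99.479 Y158.383 F2713
G01 X99.479 Y151.673
G01 X13.597 Y151.673
G01 X13.597 Y158.383
M5
G0 X30.096 Y219.297
M3 S263
G01 X47.984 Y219.297 F2713
G01 X47.984 Y75.446
G01 X30.096 Y75.446
G01 X30.096 Y219.297
M5
G0 X0.000 Y0.000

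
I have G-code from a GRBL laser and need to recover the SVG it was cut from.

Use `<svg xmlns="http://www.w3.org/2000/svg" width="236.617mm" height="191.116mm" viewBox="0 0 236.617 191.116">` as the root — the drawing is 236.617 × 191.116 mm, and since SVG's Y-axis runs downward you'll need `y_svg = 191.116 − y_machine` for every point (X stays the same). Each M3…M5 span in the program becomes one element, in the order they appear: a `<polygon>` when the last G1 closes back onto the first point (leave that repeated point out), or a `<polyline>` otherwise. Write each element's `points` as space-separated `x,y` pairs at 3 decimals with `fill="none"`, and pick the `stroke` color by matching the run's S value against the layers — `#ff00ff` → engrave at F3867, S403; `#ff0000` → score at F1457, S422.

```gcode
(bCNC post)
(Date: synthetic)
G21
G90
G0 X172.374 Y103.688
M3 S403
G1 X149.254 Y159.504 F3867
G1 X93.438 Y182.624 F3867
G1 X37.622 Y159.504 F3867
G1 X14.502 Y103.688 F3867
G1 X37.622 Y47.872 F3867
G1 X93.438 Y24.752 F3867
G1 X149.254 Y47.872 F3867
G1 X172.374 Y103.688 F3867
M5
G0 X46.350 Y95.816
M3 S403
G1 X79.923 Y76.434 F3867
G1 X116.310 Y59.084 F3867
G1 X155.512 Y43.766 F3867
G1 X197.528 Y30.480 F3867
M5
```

y_svg = 191.116 − y_m. Every run uses S403, so all elements get stroke `#ff00ff` (engrave).

[1] closed run; points: 172.374,87.428 149.254,31.612 93.438,8.492 37.622,31.612 14.502,87.428 37.622,143.244 93.438,166.364 149.254,143.244

[2] open run; points: 46.350,95.300 79.923,114.682 116.310,132.032 155.512,147.350 197.528,160.636

<svg xmlns="http://www.w3.org/2000/svg" width="236.617mm" height="191.116mm" viewBox="0 0 236.617 191.116">
  <polygon points="172.374,87.428 149.254,31.612 93.438,8.492 37.622,31.612 14.502,87.428 37.622,143.244 93.438,166.364 149.254,143.244" fill="none" stroke="#ff00ff"/>
  <polyline points="46.350,95.300 79.923,114.682 116.310,132.032 155.512,147.350 197.528,160.636" fill="none" stroke="#ff00ff"/>
</svg>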